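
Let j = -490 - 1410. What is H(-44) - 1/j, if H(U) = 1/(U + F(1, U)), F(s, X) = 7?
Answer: -1863/70300 ≈ -0.026501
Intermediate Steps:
j = -1900
H(U) = 1/(7 + U) (H(U) = 1/(U + 7) = 1/(7 + U))
H(-44) - 1/j = 1/(7 - 44) - 1/(-1900) = 1/(-37) - 1*(-1/1900) = -1/37 + 1/1900 = -1863/70300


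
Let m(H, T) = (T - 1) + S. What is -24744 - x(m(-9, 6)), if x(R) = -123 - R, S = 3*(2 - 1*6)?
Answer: -24628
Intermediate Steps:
S = -12 (S = 3*(2 - 6) = 3*(-4) = -12)
m(H, T) = -13 + T (m(H, T) = (T - 1) - 12 = (-1 + T) - 12 = -13 + T)
-24744 - x(m(-9, 6)) = -24744 - (-123 - (-13 + 6)) = -24744 - (-123 - 1*(-7)) = -24744 - (-123 + 7) = -24744 - 1*(-116) = -24744 + 116 = -24628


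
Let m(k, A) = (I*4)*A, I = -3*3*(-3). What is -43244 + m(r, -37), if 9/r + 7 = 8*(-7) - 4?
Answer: -47240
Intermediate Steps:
I = 27 (I = -9*(-3) = 27)
r = -9/67 (r = 9/(-7 + (8*(-7) - 4)) = 9/(-7 + (-56 - 4)) = 9/(-7 - 60) = 9/(-67) = 9*(-1/67) = -9/67 ≈ -0.13433)
m(k, A) = 108*A (m(k, A) = (27*4)*A = 108*A)
-43244 + m(r, -37) = -43244 + 108*(-37) = -43244 - 3996 = -47240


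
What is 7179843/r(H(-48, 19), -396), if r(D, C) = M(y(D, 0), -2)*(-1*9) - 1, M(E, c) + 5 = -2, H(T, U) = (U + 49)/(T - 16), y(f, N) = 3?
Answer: 7179843/62 ≈ 1.1580e+5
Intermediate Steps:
H(T, U) = (49 + U)/(-16 + T)
M(E, c) = -7 (M(E, c) = -5 - 2 = -7)
r(D, C) = 62 (r(D, C) = -(-7)*9 - 1 = -7*(-9) - 1 = 63 - 1 = 62)
7179843/r(H(-48, 19), -396) = 7179843/62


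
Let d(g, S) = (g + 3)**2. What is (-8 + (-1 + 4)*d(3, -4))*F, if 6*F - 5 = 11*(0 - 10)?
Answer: -1750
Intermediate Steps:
d(g, S) = (3 + g)**2
F = -35/2 (F = 5/6 + (11*(0 - 10))/6 = 5/6 + (11*(-10))/6 = 5/6 + (1/6)*(-110) = 5/6 - 55/3 = -35/2 ≈ -17.500)
(-8 + (-1 + 4)*d(3, -4))*F = (-8 + (-1 + 4)*(3 + 3)**2)*(-35/2) = (-8 + 3*6**2)*(-35/2) = (-8 + 3*36)*(-35/2) = (-8 + 108)*(-35/2) = 100*(-35/2) = -1750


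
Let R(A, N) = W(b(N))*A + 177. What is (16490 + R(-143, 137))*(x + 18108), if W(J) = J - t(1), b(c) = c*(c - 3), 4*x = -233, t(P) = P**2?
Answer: -47080679104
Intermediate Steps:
x = -233/4 (x = (1/4)*(-233) = -233/4 ≈ -58.250)
b(c) = c*(-3 + c)
W(J) = -1 + J (W(J) = J - 1*1**2 = J - 1*1 = J - 1 = -1 + J)
R(A, N) = 177 + A*(-1 + N*(-3 + N)) (R(A, N) = (-1 + N*(-3 + N))*A + 177 = A*(-1 + N*(-3 + N)) + 177 = 177 + A*(-1 + N*(-3 + N)))
(16490 + R(-143, 137))*(x + 18108) = (16490 + (177 - 143*(-1 + 137*(-3 + 137))))*(-233/4 + 18108) = (16490 + (177 - 143*(-1 + 137*134)))*(72199/4) = (16490 + (177 - 143*(-1 + 18358)))*(72199/4) = (16490 + (177 - 143*18357))*(72199/4) = (16490 + (177 - 2625051))*(72199/4) = (16490 - 2624874)*(72199/4) = -2608384*72199/4 = -47080679104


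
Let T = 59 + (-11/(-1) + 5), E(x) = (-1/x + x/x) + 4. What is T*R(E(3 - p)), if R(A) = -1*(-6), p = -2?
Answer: 450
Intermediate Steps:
E(x) = 5 - 1/x (E(x) = (-1/x + 1) + 4 = (1 - 1/x) + 4 = 5 - 1/x)
R(A) = 6
T = 75 (T = 59 + (-11*(-1) + 5) = 59 + (11 + 5) = 59 + 16 = 75)
T*R(E(3 - p)) = 75*6 = 450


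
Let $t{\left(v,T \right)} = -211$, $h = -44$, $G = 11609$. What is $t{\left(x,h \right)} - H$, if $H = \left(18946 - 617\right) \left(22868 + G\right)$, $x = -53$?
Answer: $-631929144$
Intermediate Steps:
$H = 631928933$ ($H = \left(18946 - 617\right) \left(22868 + 11609\right) = 18329 \cdot 34477 = 631928933$)
$t{\left(x,h \right)} - H = -211 - 631928933 = -631929144$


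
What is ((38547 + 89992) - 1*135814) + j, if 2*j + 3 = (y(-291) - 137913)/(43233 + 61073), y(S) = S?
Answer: -759051711/104306 ≈ -7277.2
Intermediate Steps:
j = -225561/104306 (j = -3/2 + ((-291 - 137913)/(43233 + 61073))/2 = -3/2 + (-138204/104306)/2 = -3/2 + (-138204*1/104306)/2 = -3/2 + (½)*(-69102/52153) = -3/2 - 34551/52153 = -225561/104306 ≈ -2.1625)
((38547 + 89992) - 1*135814) + j = ((38547 + 89992) - 1*135814) - 225561/104306 = (128539 - 135814) - 225561/104306 = -7275 - 225561/104306 = -759051711/104306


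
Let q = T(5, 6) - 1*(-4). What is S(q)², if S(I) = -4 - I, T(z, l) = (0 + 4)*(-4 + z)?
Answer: 144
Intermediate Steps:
T(z, l) = -16 + 4*z (T(z, l) = 4*(-4 + z) = -16 + 4*z)
q = 8 (q = (-16 + 4*5) - 1*(-4) = (-16 + 20) + 4 = 4 + 4 = 8)
S(q)² = (-4 - 1*8)² = (-4 - 8)² = (-12)² = 144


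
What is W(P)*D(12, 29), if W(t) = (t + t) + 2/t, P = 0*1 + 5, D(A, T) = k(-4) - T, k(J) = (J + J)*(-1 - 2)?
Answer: -52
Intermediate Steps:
k(J) = -6*J (k(J) = (2*J)*(-3) = -6*J)
D(A, T) = 24 - T (D(A, T) = -6*(-4) - T = 24 - T)
P = 5 (P = 0 + 5 = 5)
W(t) = 2*t + 2/t
W(P)*D(12, 29) = (2*5 + 2/5)*(24 - 1*29) = (10 + 2*(1/5))*(24 - 29) = (10 + 2/5)*(-5) = (52/5)*(-5) = -52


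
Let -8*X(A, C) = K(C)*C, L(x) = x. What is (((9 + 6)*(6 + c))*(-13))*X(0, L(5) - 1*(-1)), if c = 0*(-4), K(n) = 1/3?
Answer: 585/2 ≈ 292.50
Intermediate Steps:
K(n) = ⅓ (K(n) = 1*(⅓) = ⅓)
c = 0
X(A, C) = -C/24
(((9 + 6)*(6 + c))*(-13))*X(0, L(5) - 1*(-1)) = (((9 + 6)*(6 + 0))*(-13))*(-(5 - 1*(-1))/24) = ((15*6)*(-13))*(-(5 + 1)/24) = (90*(-13))*(-1/24*6) = -1170*(-¼) = 585/2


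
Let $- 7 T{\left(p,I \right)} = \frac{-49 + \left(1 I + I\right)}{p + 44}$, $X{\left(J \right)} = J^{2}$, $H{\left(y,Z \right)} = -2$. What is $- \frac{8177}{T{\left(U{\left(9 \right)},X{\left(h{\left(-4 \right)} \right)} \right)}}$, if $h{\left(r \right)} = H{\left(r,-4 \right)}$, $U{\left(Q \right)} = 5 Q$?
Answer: $- \frac{5094271}{41} \approx -1.2425 \cdot 10^{5}$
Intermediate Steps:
$h{\left(r \right)} = -2$
$T{\left(p,I \right)} = - \frac{-49 + 2 I}{7 \left(44 + p\right)}$ ($T{\left(p,I \right)} = - \frac{\left(-49 + \left(1 I + I\right)\right) \frac{1}{p + 44}}{7} = - \frac{\left(-49 + \left(I + I\right)\right) \frac{1}{44 + p}}{7} = - \frac{\left(-49 + 2 I\right) \frac{1}{44 + p}}{7} = - \frac{\frac{1}{44 + p} \left(-49 + 2 I\right)}{7} = - \frac{-49 + 2 I}{7 \left(44 + p\right)}$)
$- \frac{8177}{T{\left(U{\left(9 \right)},X{\left(h{\left(-4 \right)} \right)} \right)}} = - \frac{8177}{\frac{1}{7} \frac{1}{44 + 5 \cdot 9} \left(49 - 2 \left(-2\right)^{2}\right)} = - \frac{8177}{\frac{1}{7} \frac{1}{44 + 45} \left(49 - 8\right)} = - \frac{8177}{\frac{1}{7} \cdot \frac{1}{89} \left(49 - 8\right)} = - \frac{8177}{\frac{1}{7} \cdot \frac{1}{89} \cdot 41} = - \frac{8177}{\frac{41}{623}} = \left(-8177\right) \frac{623}{41} = - \frac{5094271}{41}$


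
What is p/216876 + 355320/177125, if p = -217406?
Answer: 72740269/72479550 ≈ 1.0036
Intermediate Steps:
p/216876 + 355320/177125 = -217406/216876 + 355320/177125 = -217406*1/216876 + 355320*(1/177125) = -2051/2046 + 71064/35425 = 72740269/72479550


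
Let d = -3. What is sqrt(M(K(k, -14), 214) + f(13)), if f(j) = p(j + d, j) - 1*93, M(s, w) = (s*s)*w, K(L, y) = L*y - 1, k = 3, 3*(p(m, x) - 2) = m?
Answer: sqrt(3560385)/3 ≈ 628.97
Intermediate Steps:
p(m, x) = 2 + m/3
K(L, y) = -1 + L*y
M(s, w) = w*s**2 (M(s, w) = s**2*w = w*s**2)
f(j) = -92 + j/3 (f(j) = (2 + (j - 3)/3) - 1*93 = (2 + (-3 + j)/3) - 93 = (2 + (-1 + j/3)) - 93 = (1 + j/3) - 93 = -92 + j/3)
sqrt(M(K(k, -14), 214) + f(13)) = sqrt(214*(-1 + 3*(-14))**2 + (-92 + (1/3)*13)) = sqrt(214*(-1 - 42)**2 + (-92 + 13/3)) = sqrt(214*(-43)**2 - 263/3) = sqrt(214*1849 - 263/3) = sqrt(395686 - 263/3) = sqrt(1186795/3) = sqrt(3560385)/3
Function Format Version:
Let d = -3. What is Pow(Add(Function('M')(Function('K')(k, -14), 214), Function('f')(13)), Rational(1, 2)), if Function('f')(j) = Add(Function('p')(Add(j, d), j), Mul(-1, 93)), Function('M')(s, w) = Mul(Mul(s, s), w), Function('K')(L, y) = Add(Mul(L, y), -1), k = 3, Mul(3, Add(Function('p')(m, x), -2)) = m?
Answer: Mul(Rational(1, 3), Pow(3560385, Rational(1, 2))) ≈ 628.97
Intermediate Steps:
Function('p')(m, x) = Add(2, Mul(Rational(1, 3), m))
Function('K')(L, y) = Add(-1, Mul(L, y))
Function('M')(s, w) = Mul(w, Pow(s, 2)) (Function('M')(s, w) = Mul(Pow(s, 2), w) = Mul(w, Pow(s, 2)))
Function('f')(j) = Add(-92, Mul(Rational(1, 3), j)) (Function('f')(j) = Add(Add(2, Mul(Rational(1, 3), Add(j, -3))), Mul(-1, 93)) = Add(Add(2, Mul(Rational(1, 3), Add(-3, j))), -93) = Add(Add(2, Add(-1, Mul(Rational(1, 3), j))), -93) = Add(Add(1, Mul(Rational(1, 3), j)), -93) = Add(-92, Mul(Rational(1, 3), j)))
Pow(Add(Function('M')(Function('K')(k, -14), 214), Function('f')(13)), Rational(1, 2)) = Pow(Add(Mul(214, Pow(Add(-1, Mul(3, -14)), 2)), Add(-92, Mul(Rational(1, 3), 13))), Rational(1, 2)) = Pow(Add(Mul(214, Pow(Add(-1, -42), 2)), Add(-92, Rational(13, 3))), Rational(1, 2)) = Pow(Add(Mul(214, Pow(-43, 2)), Rational(-263, 3)), Rational(1, 2)) = Pow(Add(Mul(214, 1849), Rational(-263, 3)), Rational(1, 2)) = Pow(Add(395686, Rational(-263, 3)), Rational(1, 2)) = Pow(Rational(1186795, 3), Rational(1, 2)) = Mul(Rational(1, 3), Pow(3560385, Rational(1, 2)))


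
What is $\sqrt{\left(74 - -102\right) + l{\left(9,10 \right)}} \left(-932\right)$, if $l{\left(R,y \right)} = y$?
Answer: $- 932 \sqrt{186} \approx -12711.0$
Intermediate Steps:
$\sqrt{\left(74 - -102\right) + l{\left(9,10 \right)}} \left(-932\right) = \sqrt{\left(74 - -102\right) + 10} \left(-932\right) = \sqrt{\left(74 + 102\right) + 10} \left(-932\right) = \sqrt{176 + 10} \left(-932\right) = \sqrt{186} \left(-932\right) = - 932 \sqrt{186}$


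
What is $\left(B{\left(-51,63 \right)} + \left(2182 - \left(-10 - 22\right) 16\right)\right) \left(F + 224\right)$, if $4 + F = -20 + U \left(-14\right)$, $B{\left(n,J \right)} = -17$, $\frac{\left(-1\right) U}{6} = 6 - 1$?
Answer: $1659740$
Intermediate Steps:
$U = -30$ ($U = - 6 \left(6 - 1\right) = \left(-6\right) 5 = -30$)
$F = 396$ ($F = -4 - -400 = -4 + \left(-20 + 420\right) = -4 + 400 = 396$)
$\left(B{\left(-51,63 \right)} + \left(2182 - \left(-10 - 22\right) 16\right)\right) \left(F + 224\right) = \left(-17 + \left(2182 - \left(-10 - 22\right) 16\right)\right) \left(396 + 224\right) = \left(-17 + \left(2182 - \left(-32\right) 16\right)\right) 620 = \left(-17 + \left(2182 - -512\right)\right) 620 = \left(-17 + \left(2182 + 512\right)\right) 620 = \left(-17 + 2694\right) 620 = 2677 \cdot 620 = 1659740$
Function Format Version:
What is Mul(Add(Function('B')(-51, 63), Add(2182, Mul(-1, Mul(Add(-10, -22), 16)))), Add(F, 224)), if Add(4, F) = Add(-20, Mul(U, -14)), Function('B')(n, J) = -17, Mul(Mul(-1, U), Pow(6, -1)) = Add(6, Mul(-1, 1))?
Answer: 1659740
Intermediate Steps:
U = -30 (U = Mul(-6, Add(6, Mul(-1, 1))) = Mul(-6, Add(6, -1)) = Mul(-6, 5) = -30)
F = 396 (F = Add(-4, Add(-20, Mul(-30, -14))) = Add(-4, Add(-20, 420)) = Add(-4, 400) = 396)
Mul(Add(Function('B')(-51, 63), Add(2182, Mul(-1, Mul(Add(-10, -22), 16)))), Add(F, 224)) = Mul(Add(-17, Add(2182, Mul(-1, Mul(Add(-10, -22), 16)))), Add(396, 224)) = Mul(Add(-17, Add(2182, Mul(-1, Mul(-32, 16)))), 620) = Mul(Add(-17, Add(2182, Mul(-1, -512))), 620) = Mul(Add(-17, Add(2182, 512)), 620) = Mul(Add(-17, 2694), 620) = Mul(2677, 620) = 1659740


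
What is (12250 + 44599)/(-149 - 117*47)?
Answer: -56849/5648 ≈ -10.065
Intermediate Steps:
(12250 + 44599)/(-149 - 117*47) = 56849/(-149 - 5499) = 56849/(-5648) = 56849*(-1/5648) = -56849/5648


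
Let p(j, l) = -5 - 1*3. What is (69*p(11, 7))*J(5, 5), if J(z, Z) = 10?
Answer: -5520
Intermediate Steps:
p(j, l) = -8 (p(j, l) = -5 - 3 = -8)
(69*p(11, 7))*J(5, 5) = (69*(-8))*10 = -552*10 = -5520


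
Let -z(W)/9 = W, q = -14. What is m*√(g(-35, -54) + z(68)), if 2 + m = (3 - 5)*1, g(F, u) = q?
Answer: -4*I*√626 ≈ -100.08*I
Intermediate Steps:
g(F, u) = -14
z(W) = -9*W
m = -4 (m = -2 + (3 - 5)*1 = -2 - 2*1 = -2 - 2 = -4)
m*√(g(-35, -54) + z(68)) = -4*√(-14 - 9*68) = -4*√(-14 - 612) = -4*I*√626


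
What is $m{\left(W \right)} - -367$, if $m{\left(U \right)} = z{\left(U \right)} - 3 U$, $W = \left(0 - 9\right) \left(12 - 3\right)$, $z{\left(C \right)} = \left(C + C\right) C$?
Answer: $13732$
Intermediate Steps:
$z{\left(C \right)} = 2 C^{2}$ ($z{\left(C \right)} = 2 C C = 2 C^{2}$)
$W = -81$ ($W = \left(-9\right) 9 = -81$)
$m{\left(U \right)} = - 3 U + 2 U^{2}$ ($m{\left(U \right)} = 2 U^{2} - 3 U = - 3 U + 2 U^{2}$)
$m{\left(W \right)} - -367 = - 81 \left(-3 + 2 \left(-81\right)\right) - -367 = - 81 \left(-3 - 162\right) + 367 = \left(-81\right) \left(-165\right) + 367 = 13365 + 367 = 13732$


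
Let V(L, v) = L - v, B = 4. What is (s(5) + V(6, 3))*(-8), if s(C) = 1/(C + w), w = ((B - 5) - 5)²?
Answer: -992/41 ≈ -24.195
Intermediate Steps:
w = 36 (w = ((4 - 5) - 5)² = (-1 - 5)² = (-6)² = 36)
s(C) = 1/(36 + C) (s(C) = 1/(C + 36) = 1/(36 + C))
(s(5) + V(6, 3))*(-8) = (1/(36 + 5) + (6 - 1*3))*(-8) = (1/41 + (6 - 3))*(-8) = (1/41 + 3)*(-8) = (124/41)*(-8) = -992/41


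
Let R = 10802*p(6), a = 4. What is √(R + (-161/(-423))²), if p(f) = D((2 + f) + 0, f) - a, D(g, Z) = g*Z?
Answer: √85042832473/423 ≈ 689.41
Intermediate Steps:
D(g, Z) = Z*g
p(f) = -4 + f*(2 + f) (p(f) = f*((2 + f) + 0) - 1*4 = f*(2 + f) - 4 = -4 + f*(2 + f))
R = 475288 (R = 10802*(-4 + 6*(2 + 6)) = 10802*(-4 + 6*8) = 10802*(-4 + 48) = 10802*44 = 475288)
√(R + (-161/(-423))²) = √(475288 + (-161/(-423))²) = √(475288 + (-161*(-1/423))²) = √(475288 + (161/423)²) = √(475288 + 25921/178929) = √(85042832473/178929) = √85042832473/423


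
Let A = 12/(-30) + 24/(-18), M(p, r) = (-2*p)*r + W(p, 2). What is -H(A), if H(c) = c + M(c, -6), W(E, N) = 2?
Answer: 308/15 ≈ 20.533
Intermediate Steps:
M(p, r) = 2 - 2*p*r (M(p, r) = (-2*p)*r + 2 = -2*p*r + 2 = 2 - 2*p*r)
A = -26/15 (A = 12*(-1/30) + 24*(-1/18) = -⅖ - 4/3 = -26/15 ≈ -1.7333)
H(c) = 2 + 13*c (H(c) = c + (2 - 2*c*(-6)) = c + (2 + 12*c) = 2 + 13*c)
-H(A) = -(2 + 13*(-26/15)) = -(2 - 338/15) = -1*(-308/15) = 308/15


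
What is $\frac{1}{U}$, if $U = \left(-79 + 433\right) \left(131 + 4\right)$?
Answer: $\frac{1}{47790} \approx 2.0925 \cdot 10^{-5}$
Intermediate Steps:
$U = 47790$ ($U = 354 \cdot 135 = 47790$)
$\frac{1}{U} = \frac{1}{47790}$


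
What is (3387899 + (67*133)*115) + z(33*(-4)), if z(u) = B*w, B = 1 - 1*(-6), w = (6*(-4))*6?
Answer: 4411656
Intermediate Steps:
w = -144 (w = -24*6 = -144)
B = 7 (B = 1 + 6 = 7)
z(u) = -1008 (z(u) = 7*(-144) = -1008)
(3387899 + (67*133)*115) + z(33*(-4)) = (3387899 + (67*133)*115) - 1008 = (3387899 + 8911*115) - 1008 = (3387899 + 1024765) - 1008 = 4412664 - 1008 = 4411656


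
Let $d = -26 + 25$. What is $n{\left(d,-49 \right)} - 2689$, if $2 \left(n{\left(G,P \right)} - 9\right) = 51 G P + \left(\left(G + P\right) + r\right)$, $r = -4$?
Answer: $- \frac{2915}{2} \approx -1457.5$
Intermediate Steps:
$d = -1$
$n{\left(G,P \right)} = 7 + \frac{G}{2} + \frac{P}{2} + \frac{51 G P}{2}$ ($n{\left(G,P \right)} = 9 + \frac{51 G P - \left(4 - G - P\right)}{2} = 9 + \frac{51 G P + \left(-4 + G + P\right)}{2} = 9 + \frac{-4 + G + P + 51 G P}{2} = 9 + \left(-2 + \frac{G}{2} + \frac{P}{2} + \frac{51 G P}{2}\right) = 7 + \frac{G}{2} + \frac{P}{2} + \frac{51 G P}{2}$)
$n{\left(d,-49 \right)} - 2689 = \left(7 + \frac{1}{2} \left(-1\right) + \frac{1}{2} \left(-49\right) + \frac{51}{2} \left(-1\right) \left(-49\right)\right) - 2689 = \left(7 - \frac{1}{2} - \frac{49}{2} + \frac{2499}{2}\right) - 2689 = \frac{2463}{2} - 2689 = - \frac{2915}{2}$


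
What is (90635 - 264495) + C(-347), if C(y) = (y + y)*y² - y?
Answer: -83737359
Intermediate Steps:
C(y) = -y + 2*y³ (C(y) = (2*y)*y² - y = 2*y³ - y = -y + 2*y³)
(90635 - 264495) + C(-347) = (90635 - 264495) + (-1*(-347) + 2*(-347)³) = -173860 + (347 + 2*(-41781923)) = -173860 + (347 - 83563846) = -173860 - 83563499 = -83737359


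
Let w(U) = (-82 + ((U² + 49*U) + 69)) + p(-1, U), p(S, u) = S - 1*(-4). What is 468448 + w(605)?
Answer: 864108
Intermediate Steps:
p(S, u) = 4 + S (p(S, u) = S + 4 = 4 + S)
w(U) = -10 + U² + 49*U (w(U) = (-82 + ((U² + 49*U) + 69)) + (4 - 1) = (-82 + (69 + U² + 49*U)) + 3 = (-13 + U² + 49*U) + 3 = -10 + U² + 49*U)
468448 + w(605) = 468448 + (-10 + 605² + 49*605) = 468448 + (-10 + 366025 + 29645) = 468448 + 395660 = 864108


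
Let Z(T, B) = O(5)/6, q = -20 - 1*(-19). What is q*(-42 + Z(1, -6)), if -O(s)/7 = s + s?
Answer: 161/3 ≈ 53.667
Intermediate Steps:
O(s) = -14*s (O(s) = -7*(s + s) = -14*s)
q = -1 (q = -20 + 19 = -1)
Z(T, B) = -35/3 (Z(T, B) = -14*5/6 = -70*1/6 = -35/3)
q*(-42 + Z(1, -6)) = -(-42 - 35/3) = -1*(-161/3) = 161/3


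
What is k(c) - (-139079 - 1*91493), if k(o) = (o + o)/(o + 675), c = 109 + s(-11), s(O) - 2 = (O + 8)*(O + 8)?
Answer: 12220332/53 ≈ 2.3057e+5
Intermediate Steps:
s(O) = 2 + (8 + O)**2 (s(O) = 2 + (O + 8)*(O + 8) = 2 + (8 + O)*(8 + O) = 2 + (8 + O)**2)
c = 120 (c = 109 + (2 + (8 - 11)**2) = 109 + (2 + (-3)**2) = 109 + (2 + 9) = 109 + 11 = 120)
k(o) = 2*o/(675 + o) (k(o) = (2*o)/(675 + o) = 2*o/(675 + o))
k(c) - (-139079 - 1*91493) = 2*120/(675 + 120) - (-139079 - 1*91493) = 2*120/795 - (-139079 - 91493) = 2*120*(1/795) - 1*(-230572) = 16/53 + 230572 = 12220332/53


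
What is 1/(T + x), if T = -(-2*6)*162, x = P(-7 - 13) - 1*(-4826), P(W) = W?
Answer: 1/6750 ≈ 0.00014815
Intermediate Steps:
x = 4806 (x = (-7 - 13) - 1*(-4826) = -20 + 4826 = 4806)
T = 1944 (T = -(-12)*162 = -1*(-1944) = 1944)
1/(T + x) = 1/(1944 + 4806) = 1/6750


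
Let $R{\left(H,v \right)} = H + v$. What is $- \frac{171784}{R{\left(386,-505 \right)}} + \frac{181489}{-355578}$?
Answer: $\frac{61061013961}{42313782} \approx 1443.1$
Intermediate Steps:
$- \frac{171784}{R{\left(386,-505 \right)}} + \frac{181489}{-355578} = - \frac{171784}{386 - 505} + \frac{181489}{-355578} = - \frac{171784}{-119} + 181489 \left(- \frac{1}{355578}\right) = \left(-171784\right) \left(- \frac{1}{119}\right) - \frac{181489}{355578} = \frac{171784}{119} - \frac{181489}{355578} = \frac{61061013961}{42313782}$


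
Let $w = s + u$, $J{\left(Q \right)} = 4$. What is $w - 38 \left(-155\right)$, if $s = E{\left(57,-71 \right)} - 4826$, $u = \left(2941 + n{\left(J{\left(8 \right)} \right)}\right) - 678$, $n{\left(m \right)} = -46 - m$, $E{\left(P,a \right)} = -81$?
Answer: $3196$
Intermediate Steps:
$u = 2213$ ($u = \left(2941 - 50\right) - 678 = 2891 - 678 = 2213$)
$s = -4907$ ($s = -81 - 4826 = -4907$)
$w = -2694$ ($w = -4907 + 2213 = -2694$)
$w - 38 \left(-155\right) = -2694 - 38 \left(-155\right) = -2694 - -5890 = -2694 + 5890 = 3196$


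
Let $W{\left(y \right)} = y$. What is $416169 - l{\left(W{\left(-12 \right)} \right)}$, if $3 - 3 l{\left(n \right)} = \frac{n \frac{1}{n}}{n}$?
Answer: $\frac{14982047}{36} \approx 4.1617 \cdot 10^{5}$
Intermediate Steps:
$l{\left(n \right)} = 1 - \frac{1}{3 n}$ ($l{\left(n \right)} = 1 - \frac{\frac{n}{n} \frac{1}{n}}{3} = 1 - \frac{1 \frac{1}{n}}{3} = 1 - \frac{1}{3 n}$)
$416169 - l{\left(W{\left(-12 \right)} \right)} = 416169 - \frac{- \frac{1}{3} - 12}{-12} = 416169 - \left(- \frac{1}{12}\right) \left(- \frac{37}{3}\right) = 416169 - \frac{37}{36} = \frac{14982047}{36}$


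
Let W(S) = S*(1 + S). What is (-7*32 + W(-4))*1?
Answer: -212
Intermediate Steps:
(-7*32 + W(-4))*1 = (-7*32 - 4*(1 - 4))*1 = (-224 - 4*(-3))*1 = (-224 + 12)*1 = -212*1 = -212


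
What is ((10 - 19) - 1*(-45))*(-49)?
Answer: -1764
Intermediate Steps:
((10 - 19) - 1*(-45))*(-49) = (-9 + 45)*(-49) = 36*(-49) = -1764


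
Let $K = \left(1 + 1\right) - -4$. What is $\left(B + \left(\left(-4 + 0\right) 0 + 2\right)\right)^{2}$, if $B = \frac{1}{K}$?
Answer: $\frac{169}{36} \approx 4.6944$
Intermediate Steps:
$K = 6$ ($K = 2 + 4 = 6$)
$B = \frac{1}{6} \approx 0.16667$
$\left(B + \left(\left(-4 + 0\right) 0 + 2\right)\right)^{2} = \left(\frac{1}{6} + \left(\left(-4 + 0\right) 0 + 2\right)\right)^{2} = \left(\frac{1}{6} + \left(\left(-4\right) 0 + 2\right)\right)^{2} = \left(\frac{1}{6} + \left(0 + 2\right)\right)^{2} = \left(\frac{1}{6} + 2\right)^{2} = \left(\frac{13}{6}\right)^{2} = \frac{169}{36}$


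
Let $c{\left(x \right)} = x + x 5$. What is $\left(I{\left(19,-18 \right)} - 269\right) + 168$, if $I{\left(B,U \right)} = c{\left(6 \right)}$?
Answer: $-65$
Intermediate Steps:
$c{\left(x \right)} = 6 x$ ($c{\left(x \right)} = x + 5 x = 6 x$)
$I{\left(B,U \right)} = 36$ ($I{\left(B,U \right)} = 6 \cdot 6 = 36$)
$\left(I{\left(19,-18 \right)} - 269\right) + 168 = \left(36 - 269\right) + 168 = -233 + 168 = -65$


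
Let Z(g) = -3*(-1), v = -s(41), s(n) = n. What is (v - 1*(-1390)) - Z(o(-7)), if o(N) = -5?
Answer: 1346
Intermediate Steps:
v = -41 (v = -1*41 = -41)
Z(g) = 3
(v - 1*(-1390)) - Z(o(-7)) = (-41 - 1*(-1390)) - 1*3 = (-41 + 1390) - 3 = 1349 - 3 = 1346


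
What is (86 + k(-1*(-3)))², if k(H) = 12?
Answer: 9604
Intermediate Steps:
(86 + k(-1*(-3)))² = (86 + 12)² = 98² = 9604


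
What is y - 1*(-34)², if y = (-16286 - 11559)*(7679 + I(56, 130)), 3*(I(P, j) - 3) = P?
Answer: -643278658/3 ≈ -2.1443e+8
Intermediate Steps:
I(P, j) = 3 + P/3
y = -643275190/3 (y = (-16286 - 11559)*(7679 + (3 + (⅓)*56)) = -27845*(7679 + (3 + 56/3)) = -27845*(7679 + 65/3) = -27845*23102/3 = -643275190/3 ≈ -2.1443e+8)
y - 1*(-34)² = -643275190/3 - 1*(-34)² = -643275190/3 - 1*1156 = -643275190/3 - 1156 = -643278658/3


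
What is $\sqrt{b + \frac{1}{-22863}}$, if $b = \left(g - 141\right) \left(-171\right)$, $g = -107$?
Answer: $\frac{53 \sqrt{7891553121}}{22863} \approx 205.93$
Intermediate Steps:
$b = 42408$ ($b = \left(-107 - 141\right) \left(-171\right) = \left(-248\right) \left(-171\right) = 42408$)
$\sqrt{b + \frac{1}{-22863}} = \sqrt{42408 + \frac{1}{-22863}} = \sqrt{42408 - \frac{1}{22863}} = \sqrt{\frac{969574103}{22863}} = \frac{53 \sqrt{7891553121}}{22863}$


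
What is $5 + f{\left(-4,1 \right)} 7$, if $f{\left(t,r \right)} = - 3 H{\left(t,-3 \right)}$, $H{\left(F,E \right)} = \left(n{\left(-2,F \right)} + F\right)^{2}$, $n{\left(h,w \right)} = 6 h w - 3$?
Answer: $-35296$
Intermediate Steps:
$n{\left(h,w \right)} = -3 + 6 h w$ ($n{\left(h,w \right)} = 6 h w - 3 = -3 + 6 h w$)
$H{\left(F,E \right)} = \left(-3 - 11 F\right)^{2}$ ($H{\left(F,E \right)} = \left(\left(-3 + 6 \left(-2\right) F\right) + F\right)^{2} = \left(\left(-3 - 12 F\right) + F\right)^{2} = \left(-3 - 11 F\right)^{2}$)
$f{\left(t,r \right)} = - 3 \left(3 + 11 t\right)^{2}$
$5 + f{\left(-4,1 \right)} 7 = 5 + - 3 \left(3 + 11 \left(-4\right)\right)^{2} \cdot 7 = 5 + - 3 \left(3 - 44\right)^{2} \cdot 7 = 5 + - 3 \left(-41\right)^{2} \cdot 7 = 5 + \left(-3\right) 1681 \cdot 7 = 5 - 35301 = -35296$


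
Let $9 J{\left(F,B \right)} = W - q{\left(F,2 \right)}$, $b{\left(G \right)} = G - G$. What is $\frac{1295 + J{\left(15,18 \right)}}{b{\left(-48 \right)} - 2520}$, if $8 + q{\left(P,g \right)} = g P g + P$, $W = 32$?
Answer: $- \frac{83}{162} \approx -0.51235$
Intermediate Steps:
$b{\left(G \right)} = 0$
$q{\left(P,g \right)} = -8 + P + P g^{2}$ ($q{\left(P,g \right)} = -8 + \left(g P g + P\right) = -8 + \left(P g g + P\right) = -8 + \left(P g^{2} + P\right) = -8 + \left(P + P g^{2}\right) = -8 + P + P g^{2}$)
$J{\left(F,B \right)} = \frac{40}{9} - \frac{5 F}{9}$ ($J{\left(F,B \right)} = \frac{32 - \left(-8 + F + F 2^{2}\right)}{9} = \frac{32 - \left(-8 + F + F 4\right)}{9} = \frac{32 - \left(-8 + F + 4 F\right)}{9} = \frac{32 - \left(-8 + 5 F\right)}{9} = \frac{40 - 5 F}{9} = \frac{40}{9} - \frac{5 F}{9}$)
$\frac{1295 + J{\left(15,18 \right)}}{b{\left(-48 \right)} - 2520} = \frac{1295 + \left(\frac{40}{9} - \frac{25}{3}\right)}{0 - 2520} = \frac{1295 + \left(\frac{40}{9} - \frac{25}{3}\right)}{-2520} = \left(1295 - \frac{35}{9}\right) \left(- \frac{1}{2520}\right) = \frac{11620}{9} \left(- \frac{1}{2520}\right) = - \frac{83}{162}$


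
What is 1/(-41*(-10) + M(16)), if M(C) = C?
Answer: 1/426 ≈ 0.0023474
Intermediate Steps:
1/(-41*(-10) + M(16)) = 1/(-41*(-10) + 16) = 1/(410 + 16) = 1/426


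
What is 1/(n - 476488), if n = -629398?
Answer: -1/1105886 ≈ -9.0425e-7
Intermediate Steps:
1/(n - 476488) = 1/(-629398 - 476488) = 1/(-1105886) = -1/1105886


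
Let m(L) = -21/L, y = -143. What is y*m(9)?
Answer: 1001/3 ≈ 333.67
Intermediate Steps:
y*m(9) = -(-3003)/9 = -143*(-7/3) = 1001/3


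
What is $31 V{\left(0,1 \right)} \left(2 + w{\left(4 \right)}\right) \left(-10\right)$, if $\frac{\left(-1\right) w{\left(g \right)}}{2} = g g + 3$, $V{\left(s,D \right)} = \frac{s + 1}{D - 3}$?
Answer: $-5580$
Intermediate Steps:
$V{\left(s,D \right)} = \frac{1 + s}{-3 + D}$
$w{\left(g \right)} = -6 - 2 g^{2}$ ($w{\left(g \right)} = - 2 \left(g g + 3\right) = - 2 \left(g^{2} + 3\right) = - 2 \left(3 + g^{2}\right) = -6 - 2 g^{2}$)
$31 V{\left(0,1 \right)} \left(2 + w{\left(4 \right)}\right) \left(-10\right) = 31 \frac{1 + 0}{-3 + 1} \left(2 - \left(6 + 2 \cdot 4^{2}\right)\right) \left(-10\right) = 31 \frac{1}{-2} \cdot 1 \left(2 - 38\right) \left(-10\right) = 31 \left(- \frac{1}{2}\right) 1 \left(2 - 38\right) \left(-10\right) = 31 \left(- \frac{2 - 38}{2}\right) \left(-10\right) = 31 \left(\left(- \frac{1}{2}\right) \left(-36\right)\right) \left(-10\right) = 31 \cdot 18 \left(-10\right) = 558 \left(-10\right) = -5580$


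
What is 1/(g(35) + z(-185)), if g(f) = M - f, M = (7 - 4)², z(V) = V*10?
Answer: -1/1876 ≈ -0.00053305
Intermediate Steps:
z(V) = 10*V
M = 9 (M = 3² = 9)
g(f) = 9 - f
1/(g(35) + z(-185)) = 1/((9 - 1*35) + 10*(-185)) = 1/((9 - 35) - 1850) = 1/(-26 - 1850) = 1/(-1876) = -1/1876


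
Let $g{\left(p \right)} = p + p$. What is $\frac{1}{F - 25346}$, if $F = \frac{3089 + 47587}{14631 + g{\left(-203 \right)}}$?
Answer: $- \frac{14225}{360496174} \approx -3.9459 \cdot 10^{-5}$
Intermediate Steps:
$g{\left(p \right)} = 2 p$
$F = \frac{50676}{14225}$ ($F = \frac{3089 + 47587}{14631 + 2 \left(-203\right)} = \frac{50676}{14631 - 406} = \frac{50676}{14225} \approx 3.5625$)
$\frac{1}{F - 25346} = \frac{1}{\frac{50676}{14225} - 25346} = \frac{1}{- \frac{360496174}{14225}} = - \frac{14225}{360496174}$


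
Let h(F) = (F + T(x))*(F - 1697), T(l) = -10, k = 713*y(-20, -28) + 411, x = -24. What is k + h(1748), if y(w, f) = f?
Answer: 69085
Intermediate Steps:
k = -19553 (k = 713*(-28) + 411 = -19964 + 411 = -19553)
h(F) = (-1697 + F)*(-10 + F) (h(F) = (F - 10)*(F - 1697) = (-10 + F)*(-1697 + F) = (-1697 + F)*(-10 + F))
k + h(1748) = -19553 + (16970 + 1748² - 1707*1748) = -19553 + (16970 + 3055504 - 2983836) = -19553 + 88638 = 69085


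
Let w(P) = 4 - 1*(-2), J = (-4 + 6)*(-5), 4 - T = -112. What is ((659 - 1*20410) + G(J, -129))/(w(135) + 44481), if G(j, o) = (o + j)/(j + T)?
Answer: -697915/1571874 ≈ -0.44400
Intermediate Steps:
T = 116 (T = 4 - 1*(-112) = 4 + 112 = 116)
J = -10 (J = 2*(-5) = -10)
G(j, o) = (j + o)/(116 + j) (G(j, o) = (o + j)/(j + 116) = (j + o)/(116 + j))
w(P) = 6 (w(P) = 4 + 2 = 6)
((659 - 1*20410) + G(J, -129))/(w(135) + 44481) = ((659 - 1*20410) + (-10 - 129)/(116 - 10))/(6 + 44481) = ((659 - 20410) - 139/106)/44487 = (-19751 + (1/106)*(-139))*(1/44487) = (-19751 - 139/106)*(1/44487) = -2093745/106*1/44487 = -697915/1571874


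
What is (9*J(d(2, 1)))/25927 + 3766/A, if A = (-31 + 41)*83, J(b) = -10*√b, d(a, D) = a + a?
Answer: 48745841/10759705 ≈ 4.5304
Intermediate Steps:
d(a, D) = 2*a
A = 830 (A = 10*83 = 830)
(9*J(d(2, 1)))/25927 + 3766/A = (9*(-10*√(2*2)))/25927 + 3766/830 = (9*(-10*√4))*(1/25927) + 3766*(1/830) = (9*(-10*2))*(1/25927) + 1883/415 = (9*(-20))*(1/25927) + 1883/415 = -180*1/25927 + 1883/415 = -180/25927 + 1883/415 = 48745841/10759705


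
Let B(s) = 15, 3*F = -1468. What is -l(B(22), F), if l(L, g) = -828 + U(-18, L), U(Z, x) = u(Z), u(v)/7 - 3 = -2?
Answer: 821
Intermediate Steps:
F = -1468/3 (F = (⅓)*(-1468) = -1468/3 ≈ -489.33)
u(v) = 7 (u(v) = 21 + 7*(-2) = 21 - 14 = 7)
U(Z, x) = 7
l(L, g) = -821 (l(L, g) = -828 + 7 = -821)
-l(B(22), F) = -1*(-821) = 821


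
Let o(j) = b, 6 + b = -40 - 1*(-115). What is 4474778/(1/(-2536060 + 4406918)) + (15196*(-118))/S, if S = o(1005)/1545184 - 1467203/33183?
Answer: 18979391829615013542096916/2267096310725 ≈ 8.3717e+12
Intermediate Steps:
b = 69 (b = -6 + (-40 - 1*(-115)) = -6 + (-40 + 115) = -6 + 75 = 69)
o(j) = 69
S = -2267096310725/51273840672 (S = 69/1545184 - 1467203/33183 = -2267096310725/51273840672 ≈ -44.215)
4474778/(1/(-2536060 + 4406918)) + (15196*(-118))/S = 4474778/(1/(-2536060 + 4406918)) + (15196*(-118))/(-2267096310725/51273840672) = 4474778/(1/1870858) - 1793128*(-51273840672/2267096310725) = 4474778/(1/1870858) + 91940559376502016/2267096310725 = 4474778*1870858 + 91940559376502016/2267096310725 = 8371674219524 + 91940559376502016/2267096310725 = 18979391829615013542096916/2267096310725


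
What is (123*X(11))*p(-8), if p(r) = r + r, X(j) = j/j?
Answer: -1968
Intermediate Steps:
X(j) = 1
p(r) = 2*r
(123*X(11))*p(-8) = (123*1)*(2*(-8)) = 123*(-16) = -1968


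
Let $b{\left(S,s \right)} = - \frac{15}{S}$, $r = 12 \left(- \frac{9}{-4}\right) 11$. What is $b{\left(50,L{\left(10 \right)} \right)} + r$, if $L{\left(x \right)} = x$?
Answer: $\frac{2967}{10} \approx 296.7$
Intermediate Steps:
$r = 297$ ($r = 12 \left(\left(-9\right) \left(- \frac{1}{4}\right)\right) 11 = 12 \cdot \frac{9}{4} \cdot 11 = 27 \cdot 11 = 297$)
$b{\left(50,L{\left(10 \right)} \right)} + r = - \frac{15}{50} + 297 = \left(-15\right) \frac{1}{50} + 297 = - \frac{3}{10} + 297 = \frac{2967}{10}$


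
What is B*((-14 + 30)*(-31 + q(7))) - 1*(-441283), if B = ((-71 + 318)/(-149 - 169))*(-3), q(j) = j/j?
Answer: 23328719/53 ≈ 4.4016e+5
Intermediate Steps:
q(j) = 1
B = 247/106 (B = (247/(-318))*(-3) = (247*(-1/318))*(-3) = -247/318*(-3) = 247/106 ≈ 2.3302)
B*((-14 + 30)*(-31 + q(7))) - 1*(-441283) = 247*((-14 + 30)*(-31 + 1))/106 - 1*(-441283) = 247*(16*(-30))/106 + 441283 = (247/106)*(-480) + 441283 = -59280/53 + 441283 = 23328719/53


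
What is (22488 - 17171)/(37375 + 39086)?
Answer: 5317/76461 ≈ 0.069539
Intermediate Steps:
(22488 - 17171)/(37375 + 39086) = 5317/76461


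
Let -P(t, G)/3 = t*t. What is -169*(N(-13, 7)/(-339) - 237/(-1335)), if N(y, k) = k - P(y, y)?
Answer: 34129381/150855 ≈ 226.24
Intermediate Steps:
P(t, G) = -3*t**2 (P(t, G) = -3*t*t = -3*t**2)
N(y, k) = k + 3*y**2 (N(y, k) = k - (-3)*y**2 = k + 3*y**2)
-169*(N(-13, 7)/(-339) - 237/(-1335)) = -169*((7 + 3*(-13)**2)/(-339) - 237/(-1335)) = -169*((7 + 3*169)*(-1/339) - 237*(-1/1335)) = -169*((7 + 507)*(-1/339) + 79/445) = -169*(514*(-1/339) + 79/445) = -169*(-514/339 + 79/445) = -169*(-201949/150855) = 34129381/150855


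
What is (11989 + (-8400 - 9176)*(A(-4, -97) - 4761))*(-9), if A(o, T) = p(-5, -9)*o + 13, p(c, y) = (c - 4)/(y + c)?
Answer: -5261006043/7 ≈ -7.5157e+8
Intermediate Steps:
p(c, y) = (-4 + c)/(c + y)
A(o, T) = 13 + 9*o/14 (A(o, T) = ((-4 - 5)/(-5 - 9))*o + 13 = (-9/(-14))*o + 13 = (-1/14*(-9))*o + 13 = 9*o/14 + 13 = 13 + 9*o/14)
(11989 + (-8400 - 9176)*(A(-4, -97) - 4761))*(-9) = (11989 + (-8400 - 9176)*((13 + (9/14)*(-4)) - 4761))*(-9) = (11989 - 17576*((13 - 18/7) - 4761))*(-9) = (11989 - 17576*(73/7 - 4761))*(-9) = (11989 - 17576*(-33254/7))*(-9) = (11989 + 584472304/7)*(-9) = (584556227/7)*(-9) = -5261006043/7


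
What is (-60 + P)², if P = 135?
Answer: 5625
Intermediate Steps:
(-60 + P)² = (-60 + 135)² = 75² = 5625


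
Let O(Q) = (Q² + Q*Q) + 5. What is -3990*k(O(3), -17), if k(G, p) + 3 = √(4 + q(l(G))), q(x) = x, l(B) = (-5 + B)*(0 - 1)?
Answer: 11970 - 3990*I*√14 ≈ 11970.0 - 14929.0*I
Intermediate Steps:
l(B) = 5 - B (l(B) = (-5 + B)*(-1) = 5 - B)
O(Q) = 5 + 2*Q² (O(Q) = (Q² + Q²) + 5 = 2*Q² + 5 = 5 + 2*Q²)
k(G, p) = -3 + √(9 - G) (k(G, p) = -3 + √(4 + (5 - G)) = -3 + √(9 - G))
-3990*k(O(3), -17) = -3990*(-3 + √(9 - (5 + 2*3²))) = -3990*(-3 + √(9 - (5 + 2*9))) = -3990*(-3 + √(9 - (5 + 18))) = -3990*(-3 + √(9 - 1*23)) = -3990*(-3 + √(9 - 23)) = -3990*(-3 + √(-14)) = -3990*(-3 + I*√14) = 11970 - 3990*I*√14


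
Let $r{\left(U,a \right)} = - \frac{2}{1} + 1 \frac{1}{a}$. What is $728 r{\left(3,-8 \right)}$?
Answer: $-1547$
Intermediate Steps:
$r{\left(U,a \right)} = -2 + \frac{1}{a}$ ($r{\left(U,a \right)} = \left(-2\right) 1 + \frac{1}{a} = -2 + \frac{1}{a}$)
$728 r{\left(3,-8 \right)} = 728 \left(-2 + \frac{1}{-8}\right) = 728 \left(-2 - \frac{1}{8}\right) = 728 \left(- \frac{17}{8}\right) = -1547$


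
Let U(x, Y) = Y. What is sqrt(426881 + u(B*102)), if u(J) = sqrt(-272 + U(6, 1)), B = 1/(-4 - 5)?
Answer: sqrt(426881 + I*sqrt(271)) ≈ 653.36 + 0.01*I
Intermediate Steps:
B = -1/9 (B = 1/(-9) = -1/9 ≈ -0.11111)
u(J) = I*sqrt(271) (u(J) = sqrt(-272 + 1) = sqrt(-271) = I*sqrt(271))
sqrt(426881 + u(B*102)) = sqrt(426881 + I*sqrt(271))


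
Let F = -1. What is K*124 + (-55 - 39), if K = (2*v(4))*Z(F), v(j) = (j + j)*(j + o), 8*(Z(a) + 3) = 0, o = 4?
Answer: -47710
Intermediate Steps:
Z(a) = -3 (Z(a) = -3 + (⅛)*0 = -3 + 0 = -3)
v(j) = 2*j*(4 + j) (v(j) = (j + j)*(j + 4) = (2*j)*(4 + j) = 2*j*(4 + j))
K = -384 (K = (2*(2*4*(4 + 4)))*(-3) = (2*(2*4*8))*(-3) = (2*64)*(-3) = 128*(-3) = -384)
K*124 + (-55 - 39) = -384*124 + (-55 - 39) = -47616 - 94 = -47710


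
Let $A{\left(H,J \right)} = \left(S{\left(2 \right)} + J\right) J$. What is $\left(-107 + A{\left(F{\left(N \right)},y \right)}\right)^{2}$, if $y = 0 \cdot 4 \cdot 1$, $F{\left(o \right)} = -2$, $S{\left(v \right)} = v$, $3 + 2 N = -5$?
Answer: $11449$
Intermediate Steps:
$N = -4$ ($N = - \frac{3}{2} + \frac{1}{2} \left(-5\right) = - \frac{3}{2} - \frac{5}{2} = -4$)
$y = 0$ ($y = 0 \cdot 4 = 0$)
$A{\left(H,J \right)} = J \left(2 + J\right)$ ($A{\left(H,J \right)} = \left(2 + J\right) J = J \left(2 + J\right)$)
$\left(-107 + A{\left(F{\left(N \right)},y \right)}\right)^{2} = \left(-107 + 0 \left(2 + 0\right)\right)^{2} = \left(-107 + 0 \cdot 2\right)^{2} = \left(-107 + 0\right)^{2} = \left(-107\right)^{2} = 11449$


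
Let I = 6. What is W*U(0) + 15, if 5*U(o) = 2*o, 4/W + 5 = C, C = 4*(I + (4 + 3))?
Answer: 15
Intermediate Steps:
C = 52 (C = 4*(6 + (4 + 3)) = 4*(6 + 7) = 4*13 = 52)
W = 4/47 (W = 4/(-5 + 52) = 4/47 ≈ 0.085106)
U(o) = 2*o/5 (U(o) = (2*o)/5 = 2*o/5)
W*U(0) + 15 = 4*((⅖)*0)/47 + 15 = (4/47)*0 + 15 = 0 + 15 = 15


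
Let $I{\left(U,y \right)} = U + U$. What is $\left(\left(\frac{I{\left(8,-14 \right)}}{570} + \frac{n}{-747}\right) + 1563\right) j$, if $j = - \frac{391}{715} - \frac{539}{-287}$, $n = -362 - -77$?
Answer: $\frac{481067761632}{231148775} \approx 2081.2$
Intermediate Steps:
$I{\left(U,y \right)} = 2 U$
$n = -285$ ($n = -362 + 77 = -285$)
$j = \frac{39024}{29315}$ ($j = \left(-391\right) \frac{1}{715} - - \frac{77}{41} = - \frac{391}{715} + \frac{77}{41} = \frac{39024}{29315} \approx 1.3312$)
$\left(\left(\frac{I{\left(8,-14 \right)}}{570} + \frac{n}{-747}\right) + 1563\right) j = \left(\left(\frac{2 \cdot 8}{570} - \frac{285}{-747}\right) + 1563\right) \frac{39024}{29315} = \left(\left(16 \cdot \frac{1}{570} - - \frac{95}{249}\right) + 1563\right) \frac{39024}{29315} = \left(\left(\frac{8}{285} + \frac{95}{249}\right) + 1563\right) \frac{39024}{29315} = \left(\frac{9689}{23655} + 1563\right) \frac{39024}{29315} = \frac{36982454}{23655} \cdot \frac{39024}{29315} = \frac{481067761632}{231148775}$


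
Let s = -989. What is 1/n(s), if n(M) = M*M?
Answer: 1/978121 ≈ 1.0224e-6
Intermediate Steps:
n(M) = M²
1/n(s) = 1/((-989)²) = 1/978121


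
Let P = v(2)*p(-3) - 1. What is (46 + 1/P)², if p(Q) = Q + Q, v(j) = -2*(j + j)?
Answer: 4678569/2209 ≈ 2118.0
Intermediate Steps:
v(j) = -4*j
p(Q) = 2*Q
P = 47 (P = (-4*2)*(2*(-3)) - 1 = -8*(-6) - 1 = 48 - 1 = 47)
(46 + 1/P)² = (46 + 1/47)² = (2163/47)² = 4678569/2209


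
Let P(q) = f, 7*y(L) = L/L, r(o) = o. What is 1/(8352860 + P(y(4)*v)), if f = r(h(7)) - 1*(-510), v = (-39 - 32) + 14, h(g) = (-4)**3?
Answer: 1/8353306 ≈ 1.1971e-7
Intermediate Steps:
h(g) = -64
v = -57 (v = -71 + 14 = -57)
y(L) = 1/7 (y(L) = (L/L)/7 = (1/7)*1 = 1/7)
f = 446 (f = -64 - 1*(-510) = -64 + 510 = 446)
P(q) = 446
1/(8352860 + P(y(4)*v)) = 1/(8352860 + 446) = 1/8353306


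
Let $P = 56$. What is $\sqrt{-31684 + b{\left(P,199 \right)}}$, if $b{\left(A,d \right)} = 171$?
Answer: $i \sqrt{31513} \approx 177.52 i$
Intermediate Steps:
$\sqrt{-31684 + b{\left(P,199 \right)}} = \sqrt{-31684 + 171} = \sqrt{-31513} = i \sqrt{31513}$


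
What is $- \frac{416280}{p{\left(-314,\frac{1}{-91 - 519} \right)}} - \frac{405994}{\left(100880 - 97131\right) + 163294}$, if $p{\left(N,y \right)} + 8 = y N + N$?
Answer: $\frac{21168872382518}{16379067279} \approx 1292.4$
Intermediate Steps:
$p{\left(N,y \right)} = -8 + N + N y$ ($p{\left(N,y \right)} = -8 + \left(y N + N\right) = -8 + \left(N y + N\right) = -8 + \left(N + N y\right) = -8 + N + N y$)
$- \frac{416280}{p{\left(-314,\frac{1}{-91 - 519} \right)}} - \frac{405994}{\left(100880 - 97131\right) + 163294} = - \frac{416280}{-8 - 314 - \frac{314}{-91 - 519}} - \frac{405994}{\left(100880 - 97131\right) + 163294} = - \frac{416280}{-8 - 314 - \frac{314}{-610}} - \frac{405994}{3749 + 163294} = - \frac{416280}{-8 - 314 - - \frac{157}{305}} - \frac{405994}{167043} = - \frac{416280}{-8 - 314 + \frac{157}{305}} - \frac{405994}{167043} = - \frac{416280}{- \frac{98053}{305}} - \frac{405994}{167043} = \left(-416280\right) \left(- \frac{305}{98053}\right) - \frac{405994}{167043} = \frac{126965400}{98053} - \frac{405994}{167043} = \frac{21168872382518}{16379067279}$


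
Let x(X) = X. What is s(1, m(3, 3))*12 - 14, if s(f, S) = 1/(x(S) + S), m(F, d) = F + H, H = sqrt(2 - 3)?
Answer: -61/5 - 3*I/5 ≈ -12.2 - 0.6*I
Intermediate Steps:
H = I (H = sqrt(-1) = I ≈ 1.0*I)
m(F, d) = I + F (m(F, d) = F + I = I + F)
s(f, S) = 1/(2*S) (s(f, S) = 1/(S + S) = 1/(2*S))
s(1, m(3, 3))*12 - 14 = (1/(2*(I + 3)))*12 - 14 = (1/(2*(3 + I)))*12 - 14 = (((3 - I)/10)/2)*12 - 14 = ((3 - I)/20)*12 - 14 = 3*(3 - I)/5 - 14 = -14 + 3*(3 - I)/5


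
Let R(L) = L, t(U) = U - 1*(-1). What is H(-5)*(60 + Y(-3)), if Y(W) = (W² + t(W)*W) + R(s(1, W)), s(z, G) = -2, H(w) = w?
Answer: -365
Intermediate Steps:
t(U) = 1 + U (t(U) = U + 1 = 1 + U)
Y(W) = -2 + W² + W*(1 + W) (Y(W) = (W² + (1 + W)*W) - 2 = (W² + W*(1 + W)) - 2 = -2 + W² + W*(1 + W))
H(-5)*(60 + Y(-3)) = -5*(60 + (-2 - 3 + 2*(-3)²)) = -5*(60 + (-2 - 3 + 2*9)) = -5*(60 + (-2 - 3 + 18)) = -5*(60 + 13) = -5*73 = -365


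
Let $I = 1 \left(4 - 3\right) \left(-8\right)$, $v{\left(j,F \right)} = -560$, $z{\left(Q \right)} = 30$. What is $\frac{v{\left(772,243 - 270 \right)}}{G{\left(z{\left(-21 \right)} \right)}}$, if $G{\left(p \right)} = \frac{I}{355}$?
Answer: $24850$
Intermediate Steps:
$I = -8$ ($I = 1 \left(4 - 3\right) \left(-8\right) = 1 \cdot 1 \left(-8\right) = 1 \left(-8\right) = -8$)
$G{\left(p \right)} = - \frac{8}{355}$
$\frac{v{\left(772,243 - 270 \right)}}{G{\left(z{\left(-21 \right)} \right)}} = - \frac{560}{- \frac{8}{355}} = \left(-560\right) \left(- \frac{355}{8}\right) = 24850$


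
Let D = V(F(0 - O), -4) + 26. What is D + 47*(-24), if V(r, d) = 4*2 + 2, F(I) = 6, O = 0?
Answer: -1092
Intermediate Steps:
V(r, d) = 10 (V(r, d) = 8 + 2 = 10)
D = 36 (D = 10 + 26 = 36)
D + 47*(-24) = 36 + 47*(-24) = 36 - 1128 = -1092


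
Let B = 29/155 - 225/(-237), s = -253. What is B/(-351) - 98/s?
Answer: 417682762/1087392735 ≈ 0.38411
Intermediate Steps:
B = 13916/12245 (B = 29*(1/155) - 225*(-1/237) = 29/155 + 75/79 = 13916/12245 ≈ 1.1365)
B/(-351) - 98/s = (13916/12245)/(-351) - 98/(-253) = (13916/12245)*(-1/351) - 98*(-1/253) = -13916/4297995 + 98/253 = 417682762/1087392735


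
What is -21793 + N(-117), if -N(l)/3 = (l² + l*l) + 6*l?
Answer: -101821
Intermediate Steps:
N(l) = -18*l - 6*l² (N(l) = -3*((l² + l*l) + 6*l) = -3*((l² + l²) + 6*l) = -3*(2*l² + 6*l) = -18*l - 6*l²)
-21793 + N(-117) = -21793 - 6*(-117)*(3 - 117) = -21793 - 6*(-117)*(-114) = -21793 - 80028 = -101821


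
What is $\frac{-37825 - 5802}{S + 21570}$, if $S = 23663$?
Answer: $- \frac{43627}{45233} \approx -0.96449$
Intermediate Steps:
$\frac{-37825 - 5802}{S + 21570} = \frac{-37825 - 5802}{23663 + 21570} = - \frac{43627}{45233}$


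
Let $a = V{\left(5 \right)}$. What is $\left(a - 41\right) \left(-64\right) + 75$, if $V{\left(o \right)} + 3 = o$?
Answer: $2571$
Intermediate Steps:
$V{\left(o \right)} = -3 + o$
$a = 2$ ($a = -3 + 5 = 2$)
$\left(a - 41\right) \left(-64\right) + 75 = \left(2 - 41\right) \left(-64\right) + 75 = \left(-39\right) \left(-64\right) + 75 = 2496 + 75 = 2571$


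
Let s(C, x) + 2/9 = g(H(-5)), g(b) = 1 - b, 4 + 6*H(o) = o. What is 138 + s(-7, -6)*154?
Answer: 4399/9 ≈ 488.78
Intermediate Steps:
H(o) = -⅔ + o/6
s(C, x) = 41/18 (s(C, x) = -2/9 + (1 - (-⅔ + (⅙)*(-5))) = -2/9 + (1 - (-⅔ - ⅚)) = -2/9 + (1 - 1*(-3/2)) = -2/9 + (1 + 3/2) = -2/9 + 5/2 = 41/18)
138 + s(-7, -6)*154 = 138 + (41/18)*154 = 138 + 3157/9 = 4399/9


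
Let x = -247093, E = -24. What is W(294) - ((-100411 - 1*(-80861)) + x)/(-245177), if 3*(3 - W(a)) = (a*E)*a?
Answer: 169537422264/245177 ≈ 6.9149e+5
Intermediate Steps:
W(a) = 3 + 8*a² (W(a) = 3 - a*(-24)*a/3 = 3 - (-24*a)*a/3 = 3 - (-8)*a² = 3 + 8*a²)
W(294) - ((-100411 - 1*(-80861)) + x)/(-245177) = (3 + 8*294²) - ((-100411 - 1*(-80861)) - 247093)/(-245177) = (3 + 8*86436) - ((-100411 + 80861) - 247093)*(-1)/245177 = (3 + 691488) - (-19550 - 247093)*(-1)/245177 = 691491 - (-266643)*(-1)/245177 = 691491 - 1*266643/245177 = 691491 - 266643/245177 = 169537422264/245177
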